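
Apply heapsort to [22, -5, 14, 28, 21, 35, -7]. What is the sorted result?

Build heap: [35, 28, 22, -5, 21, 14, -7]
Extract 35: [28, 21, 22, -5, -7, 14, 35]
Extract 28: [22, 21, 14, -5, -7, 28, 35]
Extract 22: [21, -5, 14, -7, 22, 28, 35]
Extract 21: [14, -5, -7, 21, 22, 28, 35]
Extract 14: [-5, -7, 14, 21, 22, 28, 35]
Extract -5: [-7, -5, 14, 21, 22, 28, 35]


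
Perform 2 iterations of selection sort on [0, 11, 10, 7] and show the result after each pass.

Pass 1: Select minimum 0 at index 0, swap -> [0, 11, 10, 7]
Pass 2: Select minimum 7 at index 3, swap -> [0, 7, 10, 11]


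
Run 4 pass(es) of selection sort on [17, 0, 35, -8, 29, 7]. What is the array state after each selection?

Pass 1: Select minimum -8 at index 3, swap -> [-8, 0, 35, 17, 29, 7]
Pass 2: Select minimum 0 at index 1, swap -> [-8, 0, 35, 17, 29, 7]
Pass 3: Select minimum 7 at index 5, swap -> [-8, 0, 7, 17, 29, 35]
Pass 4: Select minimum 17 at index 3, swap -> [-8, 0, 7, 17, 29, 35]


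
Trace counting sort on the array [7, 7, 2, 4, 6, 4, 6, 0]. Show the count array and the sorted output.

Count array: [1, 0, 1, 0, 2, 0, 2, 2]
(count[i] = number of elements equal to i)
Cumulative count: [1, 1, 2, 2, 4, 4, 6, 8]
Sorted: [0, 2, 4, 4, 6, 6, 7, 7]


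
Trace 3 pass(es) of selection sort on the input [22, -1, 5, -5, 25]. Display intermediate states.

Pass 1: Select minimum -5 at index 3, swap -> [-5, -1, 5, 22, 25]
Pass 2: Select minimum -1 at index 1, swap -> [-5, -1, 5, 22, 25]
Pass 3: Select minimum 5 at index 2, swap -> [-5, -1, 5, 22, 25]


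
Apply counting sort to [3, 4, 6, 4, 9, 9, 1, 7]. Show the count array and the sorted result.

Count array: [0, 1, 0, 1, 2, 0, 1, 1, 0, 2]
(count[i] = number of elements equal to i)
Cumulative count: [0, 1, 1, 2, 4, 4, 5, 6, 6, 8]
Sorted: [1, 3, 4, 4, 6, 7, 9, 9]


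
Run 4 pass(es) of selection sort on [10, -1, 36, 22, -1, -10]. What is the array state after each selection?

Pass 1: Select minimum -10 at index 5, swap -> [-10, -1, 36, 22, -1, 10]
Pass 2: Select minimum -1 at index 1, swap -> [-10, -1, 36, 22, -1, 10]
Pass 3: Select minimum -1 at index 4, swap -> [-10, -1, -1, 22, 36, 10]
Pass 4: Select minimum 10 at index 5, swap -> [-10, -1, -1, 10, 36, 22]


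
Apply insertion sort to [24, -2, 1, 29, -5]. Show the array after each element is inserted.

First element 24 is already 'sorted'
Insert -2: shifted 1 elements -> [-2, 24, 1, 29, -5]
Insert 1: shifted 1 elements -> [-2, 1, 24, 29, -5]
Insert 29: shifted 0 elements -> [-2, 1, 24, 29, -5]
Insert -5: shifted 4 elements -> [-5, -2, 1, 24, 29]


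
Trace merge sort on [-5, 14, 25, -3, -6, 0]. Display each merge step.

Divide and conquer:
  Merge [14] + [25] -> [14, 25]
  Merge [-5] + [14, 25] -> [-5, 14, 25]
  Merge [-6] + [0] -> [-6, 0]
  Merge [-3] + [-6, 0] -> [-6, -3, 0]
  Merge [-5, 14, 25] + [-6, -3, 0] -> [-6, -5, -3, 0, 14, 25]


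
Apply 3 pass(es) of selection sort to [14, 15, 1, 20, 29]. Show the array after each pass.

Pass 1: Select minimum 1 at index 2, swap -> [1, 15, 14, 20, 29]
Pass 2: Select minimum 14 at index 2, swap -> [1, 14, 15, 20, 29]
Pass 3: Select minimum 15 at index 2, swap -> [1, 14, 15, 20, 29]


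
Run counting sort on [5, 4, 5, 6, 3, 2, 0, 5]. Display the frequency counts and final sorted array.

Count array: [1, 0, 1, 1, 1, 3, 1]
(count[i] = number of elements equal to i)
Cumulative count: [1, 1, 2, 3, 4, 7, 8]
Sorted: [0, 2, 3, 4, 5, 5, 5, 6]


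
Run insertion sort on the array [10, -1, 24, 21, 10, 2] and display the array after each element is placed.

First element 10 is already 'sorted'
Insert -1: shifted 1 elements -> [-1, 10, 24, 21, 10, 2]
Insert 24: shifted 0 elements -> [-1, 10, 24, 21, 10, 2]
Insert 21: shifted 1 elements -> [-1, 10, 21, 24, 10, 2]
Insert 10: shifted 2 elements -> [-1, 10, 10, 21, 24, 2]
Insert 2: shifted 4 elements -> [-1, 2, 10, 10, 21, 24]


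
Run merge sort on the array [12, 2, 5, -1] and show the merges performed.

Divide and conquer:
  Merge [12] + [2] -> [2, 12]
  Merge [5] + [-1] -> [-1, 5]
  Merge [2, 12] + [-1, 5] -> [-1, 2, 5, 12]


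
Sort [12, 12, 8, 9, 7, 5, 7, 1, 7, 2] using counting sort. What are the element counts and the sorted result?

Count array: [0, 1, 1, 0, 0, 1, 0, 3, 1, 1, 0, 0, 2]
(count[i] = number of elements equal to i)
Cumulative count: [0, 1, 2, 2, 2, 3, 3, 6, 7, 8, 8, 8, 10]
Sorted: [1, 2, 5, 7, 7, 7, 8, 9, 12, 12]


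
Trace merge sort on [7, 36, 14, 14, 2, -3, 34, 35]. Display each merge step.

Divide and conquer:
  Merge [7] + [36] -> [7, 36]
  Merge [14] + [14] -> [14, 14]
  Merge [7, 36] + [14, 14] -> [7, 14, 14, 36]
  Merge [2] + [-3] -> [-3, 2]
  Merge [34] + [35] -> [34, 35]
  Merge [-3, 2] + [34, 35] -> [-3, 2, 34, 35]
  Merge [7, 14, 14, 36] + [-3, 2, 34, 35] -> [-3, 2, 7, 14, 14, 34, 35, 36]


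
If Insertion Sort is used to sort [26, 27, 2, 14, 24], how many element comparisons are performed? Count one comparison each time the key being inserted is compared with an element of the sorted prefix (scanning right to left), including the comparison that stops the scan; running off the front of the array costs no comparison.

Insert 27: 26 <= 27 (stop) = 1 comparison(s) -> [26, 27, 2, 14, 24]
Insert 2: 27 > 2 (shift), 26 > 2 (shift), reached front = 2 comparison(s) -> [2, 26, 27, 14, 24]
Insert 14: 27 > 14 (shift), 26 > 14 (shift), 2 <= 14 (stop) = 3 comparison(s) -> [2, 14, 26, 27, 24]
Insert 24: 27 > 24 (shift), 26 > 24 (shift), 14 <= 24 (stop) = 3 comparison(s) -> [2, 14, 24, 26, 27]
Total comparisons: 1 + 2 + 3 + 3 = 9


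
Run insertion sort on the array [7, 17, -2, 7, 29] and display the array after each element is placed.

First element 7 is already 'sorted'
Insert 17: shifted 0 elements -> [7, 17, -2, 7, 29]
Insert -2: shifted 2 elements -> [-2, 7, 17, 7, 29]
Insert 7: shifted 1 elements -> [-2, 7, 7, 17, 29]
Insert 29: shifted 0 elements -> [-2, 7, 7, 17, 29]


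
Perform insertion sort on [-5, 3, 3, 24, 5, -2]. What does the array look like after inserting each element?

First element -5 is already 'sorted'
Insert 3: shifted 0 elements -> [-5, 3, 3, 24, 5, -2]
Insert 3: shifted 0 elements -> [-5, 3, 3, 24, 5, -2]
Insert 24: shifted 0 elements -> [-5, 3, 3, 24, 5, -2]
Insert 5: shifted 1 elements -> [-5, 3, 3, 5, 24, -2]
Insert -2: shifted 4 elements -> [-5, -2, 3, 3, 5, 24]


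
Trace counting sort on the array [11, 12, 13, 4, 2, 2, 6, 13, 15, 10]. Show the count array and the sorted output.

Count array: [0, 0, 2, 0, 1, 0, 1, 0, 0, 0, 1, 1, 1, 2, 0, 1]
(count[i] = number of elements equal to i)
Cumulative count: [0, 0, 2, 2, 3, 3, 4, 4, 4, 4, 5, 6, 7, 9, 9, 10]
Sorted: [2, 2, 4, 6, 10, 11, 12, 13, 13, 15]


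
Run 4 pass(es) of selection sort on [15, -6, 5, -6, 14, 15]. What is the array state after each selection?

Pass 1: Select minimum -6 at index 1, swap -> [-6, 15, 5, -6, 14, 15]
Pass 2: Select minimum -6 at index 3, swap -> [-6, -6, 5, 15, 14, 15]
Pass 3: Select minimum 5 at index 2, swap -> [-6, -6, 5, 15, 14, 15]
Pass 4: Select minimum 14 at index 4, swap -> [-6, -6, 5, 14, 15, 15]


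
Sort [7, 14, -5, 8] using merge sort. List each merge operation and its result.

Divide and conquer:
  Merge [7] + [14] -> [7, 14]
  Merge [-5] + [8] -> [-5, 8]
  Merge [7, 14] + [-5, 8] -> [-5, 7, 8, 14]


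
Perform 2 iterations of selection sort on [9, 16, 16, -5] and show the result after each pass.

Pass 1: Select minimum -5 at index 3, swap -> [-5, 16, 16, 9]
Pass 2: Select minimum 9 at index 3, swap -> [-5, 9, 16, 16]


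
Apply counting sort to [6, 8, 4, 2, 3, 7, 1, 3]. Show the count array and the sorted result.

Count array: [0, 1, 1, 2, 1, 0, 1, 1, 1]
(count[i] = number of elements equal to i)
Cumulative count: [0, 1, 2, 4, 5, 5, 6, 7, 8]
Sorted: [1, 2, 3, 3, 4, 6, 7, 8]


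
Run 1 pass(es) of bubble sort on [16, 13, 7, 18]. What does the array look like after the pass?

After pass 1: [13, 7, 16, 18] (2 swaps)
Total swaps: 2


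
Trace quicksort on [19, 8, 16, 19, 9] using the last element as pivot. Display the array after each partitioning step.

Partition 1: pivot=9 at index 1 -> [8, 9, 16, 19, 19]
Partition 2: pivot=19 at index 4 -> [8, 9, 16, 19, 19]
Partition 3: pivot=19 at index 3 -> [8, 9, 16, 19, 19]


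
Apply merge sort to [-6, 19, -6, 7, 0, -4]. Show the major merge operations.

Divide and conquer:
  Merge [19] + [-6] -> [-6, 19]
  Merge [-6] + [-6, 19] -> [-6, -6, 19]
  Merge [0] + [-4] -> [-4, 0]
  Merge [7] + [-4, 0] -> [-4, 0, 7]
  Merge [-6, -6, 19] + [-4, 0, 7] -> [-6, -6, -4, 0, 7, 19]


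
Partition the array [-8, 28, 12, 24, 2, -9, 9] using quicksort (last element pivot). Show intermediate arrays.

Partition 1: pivot=9 at index 3 -> [-8, 2, -9, 9, 28, 12, 24]
Partition 2: pivot=-9 at index 0 -> [-9, 2, -8, 9, 28, 12, 24]
Partition 3: pivot=-8 at index 1 -> [-9, -8, 2, 9, 28, 12, 24]
Partition 4: pivot=24 at index 5 -> [-9, -8, 2, 9, 12, 24, 28]


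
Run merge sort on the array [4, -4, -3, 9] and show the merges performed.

Divide and conquer:
  Merge [4] + [-4] -> [-4, 4]
  Merge [-3] + [9] -> [-3, 9]
  Merge [-4, 4] + [-3, 9] -> [-4, -3, 4, 9]


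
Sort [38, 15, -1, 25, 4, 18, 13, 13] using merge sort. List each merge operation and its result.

Divide and conquer:
  Merge [38] + [15] -> [15, 38]
  Merge [-1] + [25] -> [-1, 25]
  Merge [15, 38] + [-1, 25] -> [-1, 15, 25, 38]
  Merge [4] + [18] -> [4, 18]
  Merge [13] + [13] -> [13, 13]
  Merge [4, 18] + [13, 13] -> [4, 13, 13, 18]
  Merge [-1, 15, 25, 38] + [4, 13, 13, 18] -> [-1, 4, 13, 13, 15, 18, 25, 38]


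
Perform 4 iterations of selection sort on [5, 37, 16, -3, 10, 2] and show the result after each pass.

Pass 1: Select minimum -3 at index 3, swap -> [-3, 37, 16, 5, 10, 2]
Pass 2: Select minimum 2 at index 5, swap -> [-3, 2, 16, 5, 10, 37]
Pass 3: Select minimum 5 at index 3, swap -> [-3, 2, 5, 16, 10, 37]
Pass 4: Select minimum 10 at index 4, swap -> [-3, 2, 5, 10, 16, 37]


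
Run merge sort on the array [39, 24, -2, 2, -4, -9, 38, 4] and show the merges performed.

Divide and conquer:
  Merge [39] + [24] -> [24, 39]
  Merge [-2] + [2] -> [-2, 2]
  Merge [24, 39] + [-2, 2] -> [-2, 2, 24, 39]
  Merge [-4] + [-9] -> [-9, -4]
  Merge [38] + [4] -> [4, 38]
  Merge [-9, -4] + [4, 38] -> [-9, -4, 4, 38]
  Merge [-2, 2, 24, 39] + [-9, -4, 4, 38] -> [-9, -4, -2, 2, 4, 24, 38, 39]


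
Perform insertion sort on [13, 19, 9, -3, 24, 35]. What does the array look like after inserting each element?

First element 13 is already 'sorted'
Insert 19: shifted 0 elements -> [13, 19, 9, -3, 24, 35]
Insert 9: shifted 2 elements -> [9, 13, 19, -3, 24, 35]
Insert -3: shifted 3 elements -> [-3, 9, 13, 19, 24, 35]
Insert 24: shifted 0 elements -> [-3, 9, 13, 19, 24, 35]
Insert 35: shifted 0 elements -> [-3, 9, 13, 19, 24, 35]


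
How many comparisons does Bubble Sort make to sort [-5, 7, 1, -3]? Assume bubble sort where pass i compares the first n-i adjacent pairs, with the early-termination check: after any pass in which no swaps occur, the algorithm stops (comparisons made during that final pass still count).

Pass 1: compare adjacent pairs (0,1)..(2,3) = 3 comparison(s), 2 swap(s) -> [-5, 1, -3, 7]
Pass 2: compare adjacent pairs (0,1)..(1,2) = 2 comparison(s), 1 swap(s) -> [-5, -3, 1, 7]
Pass 3: compare adjacent pairs (0,1)..(0,1) = 1 comparison(s), 0 swap(s) -> [-5, -3, 1, 7]
No swaps in this pass, so bubble sort stops here.
Total comparisons: 3 + 2 + 1 = 6


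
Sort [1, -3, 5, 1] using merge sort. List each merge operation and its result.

Divide and conquer:
  Merge [1] + [-3] -> [-3, 1]
  Merge [5] + [1] -> [1, 5]
  Merge [-3, 1] + [1, 5] -> [-3, 1, 1, 5]


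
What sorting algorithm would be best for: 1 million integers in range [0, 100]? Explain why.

Best choice: Counting sort
Reason: O(n + k) where k=100 is small; linear time beats O(n log n)


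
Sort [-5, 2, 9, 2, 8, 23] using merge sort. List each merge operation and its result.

Divide and conquer:
  Merge [2] + [9] -> [2, 9]
  Merge [-5] + [2, 9] -> [-5, 2, 9]
  Merge [8] + [23] -> [8, 23]
  Merge [2] + [8, 23] -> [2, 8, 23]
  Merge [-5, 2, 9] + [2, 8, 23] -> [-5, 2, 2, 8, 9, 23]


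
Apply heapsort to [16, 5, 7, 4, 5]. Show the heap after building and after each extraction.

Build heap: [16, 5, 7, 4, 5]
Extract 16: [7, 5, 5, 4, 16]
Extract 7: [5, 4, 5, 7, 16]
Extract 5: [5, 4, 5, 7, 16]
Extract 5: [4, 5, 5, 7, 16]


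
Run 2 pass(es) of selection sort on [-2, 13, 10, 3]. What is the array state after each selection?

Pass 1: Select minimum -2 at index 0, swap -> [-2, 13, 10, 3]
Pass 2: Select minimum 3 at index 3, swap -> [-2, 3, 10, 13]


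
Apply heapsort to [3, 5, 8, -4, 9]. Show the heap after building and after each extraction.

Build heap: [9, 5, 8, -4, 3]
Extract 9: [8, 5, 3, -4, 9]
Extract 8: [5, -4, 3, 8, 9]
Extract 5: [3, -4, 5, 8, 9]
Extract 3: [-4, 3, 5, 8, 9]


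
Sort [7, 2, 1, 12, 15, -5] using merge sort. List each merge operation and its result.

Divide and conquer:
  Merge [2] + [1] -> [1, 2]
  Merge [7] + [1, 2] -> [1, 2, 7]
  Merge [15] + [-5] -> [-5, 15]
  Merge [12] + [-5, 15] -> [-5, 12, 15]
  Merge [1, 2, 7] + [-5, 12, 15] -> [-5, 1, 2, 7, 12, 15]


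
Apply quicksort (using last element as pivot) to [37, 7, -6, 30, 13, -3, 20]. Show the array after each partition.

Partition 1: pivot=20 at index 4 -> [7, -6, 13, -3, 20, 30, 37]
Partition 2: pivot=-3 at index 1 -> [-6, -3, 13, 7, 20, 30, 37]
Partition 3: pivot=7 at index 2 -> [-6, -3, 7, 13, 20, 30, 37]
Partition 4: pivot=37 at index 6 -> [-6, -3, 7, 13, 20, 30, 37]


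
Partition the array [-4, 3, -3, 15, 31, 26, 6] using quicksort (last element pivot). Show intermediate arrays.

Partition 1: pivot=6 at index 3 -> [-4, 3, -3, 6, 31, 26, 15]
Partition 2: pivot=-3 at index 1 -> [-4, -3, 3, 6, 31, 26, 15]
Partition 3: pivot=15 at index 4 -> [-4, -3, 3, 6, 15, 26, 31]
Partition 4: pivot=31 at index 6 -> [-4, -3, 3, 6, 15, 26, 31]


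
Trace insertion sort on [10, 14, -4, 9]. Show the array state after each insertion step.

First element 10 is already 'sorted'
Insert 14: shifted 0 elements -> [10, 14, -4, 9]
Insert -4: shifted 2 elements -> [-4, 10, 14, 9]
Insert 9: shifted 2 elements -> [-4, 9, 10, 14]


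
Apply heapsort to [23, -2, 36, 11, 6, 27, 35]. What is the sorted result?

Build heap: [36, 11, 35, -2, 6, 27, 23]
Extract 36: [35, 11, 27, -2, 6, 23, 36]
Extract 35: [27, 11, 23, -2, 6, 35, 36]
Extract 27: [23, 11, 6, -2, 27, 35, 36]
Extract 23: [11, -2, 6, 23, 27, 35, 36]
Extract 11: [6, -2, 11, 23, 27, 35, 36]
Extract 6: [-2, 6, 11, 23, 27, 35, 36]


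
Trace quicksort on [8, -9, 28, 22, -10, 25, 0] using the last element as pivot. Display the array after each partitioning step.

Partition 1: pivot=0 at index 2 -> [-9, -10, 0, 22, 8, 25, 28]
Partition 2: pivot=-10 at index 0 -> [-10, -9, 0, 22, 8, 25, 28]
Partition 3: pivot=28 at index 6 -> [-10, -9, 0, 22, 8, 25, 28]
Partition 4: pivot=25 at index 5 -> [-10, -9, 0, 22, 8, 25, 28]
Partition 5: pivot=8 at index 3 -> [-10, -9, 0, 8, 22, 25, 28]


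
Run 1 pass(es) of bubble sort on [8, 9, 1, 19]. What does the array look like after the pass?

After pass 1: [8, 1, 9, 19] (1 swaps)
Total swaps: 1


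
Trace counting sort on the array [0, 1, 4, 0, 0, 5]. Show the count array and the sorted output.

Count array: [3, 1, 0, 0, 1, 1]
(count[i] = number of elements equal to i)
Cumulative count: [3, 4, 4, 4, 5, 6]
Sorted: [0, 0, 0, 1, 4, 5]


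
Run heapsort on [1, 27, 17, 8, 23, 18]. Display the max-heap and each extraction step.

Build heap: [27, 23, 18, 8, 1, 17]
Extract 27: [23, 17, 18, 8, 1, 27]
Extract 23: [18, 17, 1, 8, 23, 27]
Extract 18: [17, 8, 1, 18, 23, 27]
Extract 17: [8, 1, 17, 18, 23, 27]
Extract 8: [1, 8, 17, 18, 23, 27]


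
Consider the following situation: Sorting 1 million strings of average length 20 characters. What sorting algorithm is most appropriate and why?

Best choice: MSD radix sort or Mergesort
Reason: MSD radix sort is a non-comparison sort that buckets the strings by successive character positions, running in time proportional to the total number of characters examined rather than O(n log n) string comparisons; mergesort is a stable O(n log n)-comparison alternative that works for arbitrary variable-length keys


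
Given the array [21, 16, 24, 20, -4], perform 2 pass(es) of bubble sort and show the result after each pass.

After pass 1: [16, 21, 20, -4, 24] (3 swaps)
After pass 2: [16, 20, -4, 21, 24] (2 swaps)
Total swaps: 5


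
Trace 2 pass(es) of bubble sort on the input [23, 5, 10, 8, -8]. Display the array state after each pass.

After pass 1: [5, 10, 8, -8, 23] (4 swaps)
After pass 2: [5, 8, -8, 10, 23] (2 swaps)
Total swaps: 6


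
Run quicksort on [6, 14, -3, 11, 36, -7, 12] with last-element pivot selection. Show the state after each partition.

Partition 1: pivot=12 at index 4 -> [6, -3, 11, -7, 12, 14, 36]
Partition 2: pivot=-7 at index 0 -> [-7, -3, 11, 6, 12, 14, 36]
Partition 3: pivot=6 at index 2 -> [-7, -3, 6, 11, 12, 14, 36]
Partition 4: pivot=36 at index 6 -> [-7, -3, 6, 11, 12, 14, 36]


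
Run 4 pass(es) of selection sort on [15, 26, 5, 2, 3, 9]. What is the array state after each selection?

Pass 1: Select minimum 2 at index 3, swap -> [2, 26, 5, 15, 3, 9]
Pass 2: Select minimum 3 at index 4, swap -> [2, 3, 5, 15, 26, 9]
Pass 3: Select minimum 5 at index 2, swap -> [2, 3, 5, 15, 26, 9]
Pass 4: Select minimum 9 at index 5, swap -> [2, 3, 5, 9, 26, 15]


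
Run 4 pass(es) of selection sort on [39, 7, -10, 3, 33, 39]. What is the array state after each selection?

Pass 1: Select minimum -10 at index 2, swap -> [-10, 7, 39, 3, 33, 39]
Pass 2: Select minimum 3 at index 3, swap -> [-10, 3, 39, 7, 33, 39]
Pass 3: Select minimum 7 at index 3, swap -> [-10, 3, 7, 39, 33, 39]
Pass 4: Select minimum 33 at index 4, swap -> [-10, 3, 7, 33, 39, 39]


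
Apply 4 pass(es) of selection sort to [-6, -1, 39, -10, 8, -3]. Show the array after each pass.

Pass 1: Select minimum -10 at index 3, swap -> [-10, -1, 39, -6, 8, -3]
Pass 2: Select minimum -6 at index 3, swap -> [-10, -6, 39, -1, 8, -3]
Pass 3: Select minimum -3 at index 5, swap -> [-10, -6, -3, -1, 8, 39]
Pass 4: Select minimum -1 at index 3, swap -> [-10, -6, -3, -1, 8, 39]


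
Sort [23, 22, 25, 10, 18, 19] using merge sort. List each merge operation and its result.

Divide and conquer:
  Merge [22] + [25] -> [22, 25]
  Merge [23] + [22, 25] -> [22, 23, 25]
  Merge [18] + [19] -> [18, 19]
  Merge [10] + [18, 19] -> [10, 18, 19]
  Merge [22, 23, 25] + [10, 18, 19] -> [10, 18, 19, 22, 23, 25]


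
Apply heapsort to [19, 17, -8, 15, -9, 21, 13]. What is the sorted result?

Build heap: [21, 17, 19, 15, -9, -8, 13]
Extract 21: [19, 17, 13, 15, -9, -8, 21]
Extract 19: [17, 15, 13, -8, -9, 19, 21]
Extract 17: [15, -8, 13, -9, 17, 19, 21]
Extract 15: [13, -8, -9, 15, 17, 19, 21]
Extract 13: [-8, -9, 13, 15, 17, 19, 21]
Extract -8: [-9, -8, 13, 15, 17, 19, 21]


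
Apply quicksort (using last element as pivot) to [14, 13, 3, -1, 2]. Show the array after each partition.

Partition 1: pivot=2 at index 1 -> [-1, 2, 3, 14, 13]
Partition 2: pivot=13 at index 3 -> [-1, 2, 3, 13, 14]


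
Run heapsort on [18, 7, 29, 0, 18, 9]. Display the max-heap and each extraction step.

Build heap: [29, 18, 18, 0, 7, 9]
Extract 29: [18, 9, 18, 0, 7, 29]
Extract 18: [18, 9, 7, 0, 18, 29]
Extract 18: [9, 0, 7, 18, 18, 29]
Extract 9: [7, 0, 9, 18, 18, 29]
Extract 7: [0, 7, 9, 18, 18, 29]


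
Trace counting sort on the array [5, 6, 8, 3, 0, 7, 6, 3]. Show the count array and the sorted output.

Count array: [1, 0, 0, 2, 0, 1, 2, 1, 1]
(count[i] = number of elements equal to i)
Cumulative count: [1, 1, 1, 3, 3, 4, 6, 7, 8]
Sorted: [0, 3, 3, 5, 6, 6, 7, 8]


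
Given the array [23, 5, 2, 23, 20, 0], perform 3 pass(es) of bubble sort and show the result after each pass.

After pass 1: [5, 2, 23, 20, 0, 23] (4 swaps)
After pass 2: [2, 5, 20, 0, 23, 23] (3 swaps)
After pass 3: [2, 5, 0, 20, 23, 23] (1 swaps)
Total swaps: 8


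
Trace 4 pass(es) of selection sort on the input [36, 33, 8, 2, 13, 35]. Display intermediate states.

Pass 1: Select minimum 2 at index 3, swap -> [2, 33, 8, 36, 13, 35]
Pass 2: Select minimum 8 at index 2, swap -> [2, 8, 33, 36, 13, 35]
Pass 3: Select minimum 13 at index 4, swap -> [2, 8, 13, 36, 33, 35]
Pass 4: Select minimum 33 at index 4, swap -> [2, 8, 13, 33, 36, 35]


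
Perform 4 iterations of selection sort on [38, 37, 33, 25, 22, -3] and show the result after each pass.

Pass 1: Select minimum -3 at index 5, swap -> [-3, 37, 33, 25, 22, 38]
Pass 2: Select minimum 22 at index 4, swap -> [-3, 22, 33, 25, 37, 38]
Pass 3: Select minimum 25 at index 3, swap -> [-3, 22, 25, 33, 37, 38]
Pass 4: Select minimum 33 at index 3, swap -> [-3, 22, 25, 33, 37, 38]


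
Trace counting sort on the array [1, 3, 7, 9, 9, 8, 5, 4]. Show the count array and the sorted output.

Count array: [0, 1, 0, 1, 1, 1, 0, 1, 1, 2]
(count[i] = number of elements equal to i)
Cumulative count: [0, 1, 1, 2, 3, 4, 4, 5, 6, 8]
Sorted: [1, 3, 4, 5, 7, 8, 9, 9]


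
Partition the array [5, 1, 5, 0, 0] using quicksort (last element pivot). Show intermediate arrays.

Partition 1: pivot=0 at index 1 -> [0, 0, 5, 5, 1]
Partition 2: pivot=1 at index 2 -> [0, 0, 1, 5, 5]
Partition 3: pivot=5 at index 4 -> [0, 0, 1, 5, 5]


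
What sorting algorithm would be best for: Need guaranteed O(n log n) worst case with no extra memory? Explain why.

Best choice: Heapsort
Reason: Heapsort is O(n log n) worst case and sorts in-place; quicksort can degrade to O(n^2)


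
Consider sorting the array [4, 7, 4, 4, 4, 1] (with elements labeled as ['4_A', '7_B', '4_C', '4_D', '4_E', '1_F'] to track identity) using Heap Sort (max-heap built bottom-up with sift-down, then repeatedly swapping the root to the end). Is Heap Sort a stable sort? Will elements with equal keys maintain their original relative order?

Trace Heap Sort on the labeled array (the key is the number; the letter only tracks identity):
  Build max-heap: [7_B, 4_A, 4_C, 4_D, 4_E, 1_F]
  Swap root 7_B to index 5, re-heapify first 5 -> [4_A, 4_D, 4_C, 1_F, 4_E, 7_B]
  Swap root 4_A to index 4, re-heapify first 4 -> [4_E, 4_D, 4_C, 1_F, 4_A, 7_B]
  Swap root 4_E to index 3, re-heapify first 3 -> [4_D, 1_F, 4_C, 4_E, 4_A, 7_B]
  Swap root 4_D to index 2, re-heapify first 2 -> [4_C, 1_F, 4_D, 4_E, 4_A, 7_B]
  Swap root 4_C to index 1, re-heapify first 1 -> [1_F, 4_C, 4_D, 4_E, 4_A, 7_B]
Final order: [1_F, 4_C, 4_D, 4_E, 4_A, 7_B]
Equal keys:
  value 4: originally 4_A, 4_C, 4_D, 4_E; after sorting 4_C, 4_D, 4_E, 4_A -> order changed
Equal keys were reordered, so Heap Sort is not stable: heap construction and root-to-end swaps move elements without regard to the original order of equal keys. (One such input is enough; an unstable sort may happen to preserve order on other inputs, but it gives no guarantee.)
Answer: Not stable


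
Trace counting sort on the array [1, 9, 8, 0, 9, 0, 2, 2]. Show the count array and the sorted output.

Count array: [2, 1, 2, 0, 0, 0, 0, 0, 1, 2]
(count[i] = number of elements equal to i)
Cumulative count: [2, 3, 5, 5, 5, 5, 5, 5, 6, 8]
Sorted: [0, 0, 1, 2, 2, 8, 9, 9]


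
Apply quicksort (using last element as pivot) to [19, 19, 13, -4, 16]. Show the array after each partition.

Partition 1: pivot=16 at index 2 -> [13, -4, 16, 19, 19]
Partition 2: pivot=-4 at index 0 -> [-4, 13, 16, 19, 19]
Partition 3: pivot=19 at index 4 -> [-4, 13, 16, 19, 19]


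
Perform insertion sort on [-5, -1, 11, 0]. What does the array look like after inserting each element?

First element -5 is already 'sorted'
Insert -1: shifted 0 elements -> [-5, -1, 11, 0]
Insert 11: shifted 0 elements -> [-5, -1, 11, 0]
Insert 0: shifted 1 elements -> [-5, -1, 0, 11]


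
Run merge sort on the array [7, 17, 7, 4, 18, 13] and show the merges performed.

Divide and conquer:
  Merge [17] + [7] -> [7, 17]
  Merge [7] + [7, 17] -> [7, 7, 17]
  Merge [18] + [13] -> [13, 18]
  Merge [4] + [13, 18] -> [4, 13, 18]
  Merge [7, 7, 17] + [4, 13, 18] -> [4, 7, 7, 13, 17, 18]


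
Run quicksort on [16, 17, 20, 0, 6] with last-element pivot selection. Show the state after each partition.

Partition 1: pivot=6 at index 1 -> [0, 6, 20, 16, 17]
Partition 2: pivot=17 at index 3 -> [0, 6, 16, 17, 20]


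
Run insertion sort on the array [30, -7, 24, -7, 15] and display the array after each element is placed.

First element 30 is already 'sorted'
Insert -7: shifted 1 elements -> [-7, 30, 24, -7, 15]
Insert 24: shifted 1 elements -> [-7, 24, 30, -7, 15]
Insert -7: shifted 2 elements -> [-7, -7, 24, 30, 15]
Insert 15: shifted 2 elements -> [-7, -7, 15, 24, 30]


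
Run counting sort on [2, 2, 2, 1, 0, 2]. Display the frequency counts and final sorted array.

Count array: [1, 1, 4]
(count[i] = number of elements equal to i)
Cumulative count: [1, 2, 6]
Sorted: [0, 1, 2, 2, 2, 2]


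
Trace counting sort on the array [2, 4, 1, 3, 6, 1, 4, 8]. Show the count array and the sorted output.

Count array: [0, 2, 1, 1, 2, 0, 1, 0, 1]
(count[i] = number of elements equal to i)
Cumulative count: [0, 2, 3, 4, 6, 6, 7, 7, 8]
Sorted: [1, 1, 2, 3, 4, 4, 6, 8]


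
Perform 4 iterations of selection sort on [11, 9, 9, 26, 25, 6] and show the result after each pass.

Pass 1: Select minimum 6 at index 5, swap -> [6, 9, 9, 26, 25, 11]
Pass 2: Select minimum 9 at index 1, swap -> [6, 9, 9, 26, 25, 11]
Pass 3: Select minimum 9 at index 2, swap -> [6, 9, 9, 26, 25, 11]
Pass 4: Select minimum 11 at index 5, swap -> [6, 9, 9, 11, 25, 26]


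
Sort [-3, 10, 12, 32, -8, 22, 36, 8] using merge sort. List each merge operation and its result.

Divide and conquer:
  Merge [-3] + [10] -> [-3, 10]
  Merge [12] + [32] -> [12, 32]
  Merge [-3, 10] + [12, 32] -> [-3, 10, 12, 32]
  Merge [-8] + [22] -> [-8, 22]
  Merge [36] + [8] -> [8, 36]
  Merge [-8, 22] + [8, 36] -> [-8, 8, 22, 36]
  Merge [-3, 10, 12, 32] + [-8, 8, 22, 36] -> [-8, -3, 8, 10, 12, 22, 32, 36]


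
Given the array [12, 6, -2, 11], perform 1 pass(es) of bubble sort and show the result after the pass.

After pass 1: [6, -2, 11, 12] (3 swaps)
Total swaps: 3


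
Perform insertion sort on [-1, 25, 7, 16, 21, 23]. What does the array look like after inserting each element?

First element -1 is already 'sorted'
Insert 25: shifted 0 elements -> [-1, 25, 7, 16, 21, 23]
Insert 7: shifted 1 elements -> [-1, 7, 25, 16, 21, 23]
Insert 16: shifted 1 elements -> [-1, 7, 16, 25, 21, 23]
Insert 21: shifted 1 elements -> [-1, 7, 16, 21, 25, 23]
Insert 23: shifted 1 elements -> [-1, 7, 16, 21, 23, 25]


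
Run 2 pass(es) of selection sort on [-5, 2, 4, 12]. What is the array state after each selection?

Pass 1: Select minimum -5 at index 0, swap -> [-5, 2, 4, 12]
Pass 2: Select minimum 2 at index 1, swap -> [-5, 2, 4, 12]


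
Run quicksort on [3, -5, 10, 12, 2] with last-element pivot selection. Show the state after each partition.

Partition 1: pivot=2 at index 1 -> [-5, 2, 10, 12, 3]
Partition 2: pivot=3 at index 2 -> [-5, 2, 3, 12, 10]
Partition 3: pivot=10 at index 3 -> [-5, 2, 3, 10, 12]


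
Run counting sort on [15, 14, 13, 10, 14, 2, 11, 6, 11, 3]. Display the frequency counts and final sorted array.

Count array: [0, 0, 1, 1, 0, 0, 1, 0, 0, 0, 1, 2, 0, 1, 2, 1]
(count[i] = number of elements equal to i)
Cumulative count: [0, 0, 1, 2, 2, 2, 3, 3, 3, 3, 4, 6, 6, 7, 9, 10]
Sorted: [2, 3, 6, 10, 11, 11, 13, 14, 14, 15]


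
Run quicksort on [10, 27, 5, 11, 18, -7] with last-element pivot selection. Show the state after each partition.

Partition 1: pivot=-7 at index 0 -> [-7, 27, 5, 11, 18, 10]
Partition 2: pivot=10 at index 2 -> [-7, 5, 10, 11, 18, 27]
Partition 3: pivot=27 at index 5 -> [-7, 5, 10, 11, 18, 27]
Partition 4: pivot=18 at index 4 -> [-7, 5, 10, 11, 18, 27]


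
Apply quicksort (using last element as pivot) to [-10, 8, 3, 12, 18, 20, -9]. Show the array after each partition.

Partition 1: pivot=-9 at index 1 -> [-10, -9, 3, 12, 18, 20, 8]
Partition 2: pivot=8 at index 3 -> [-10, -9, 3, 8, 18, 20, 12]
Partition 3: pivot=12 at index 4 -> [-10, -9, 3, 8, 12, 20, 18]
Partition 4: pivot=18 at index 5 -> [-10, -9, 3, 8, 12, 18, 20]


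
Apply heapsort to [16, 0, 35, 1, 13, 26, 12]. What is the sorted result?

Build heap: [35, 13, 26, 1, 0, 16, 12]
Extract 35: [26, 13, 16, 1, 0, 12, 35]
Extract 26: [16, 13, 12, 1, 0, 26, 35]
Extract 16: [13, 1, 12, 0, 16, 26, 35]
Extract 13: [12, 1, 0, 13, 16, 26, 35]
Extract 12: [1, 0, 12, 13, 16, 26, 35]
Extract 1: [0, 1, 12, 13, 16, 26, 35]


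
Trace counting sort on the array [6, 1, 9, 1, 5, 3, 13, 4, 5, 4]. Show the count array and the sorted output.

Count array: [0, 2, 0, 1, 2, 2, 1, 0, 0, 1, 0, 0, 0, 1]
(count[i] = number of elements equal to i)
Cumulative count: [0, 2, 2, 3, 5, 7, 8, 8, 8, 9, 9, 9, 9, 10]
Sorted: [1, 1, 3, 4, 4, 5, 5, 6, 9, 13]


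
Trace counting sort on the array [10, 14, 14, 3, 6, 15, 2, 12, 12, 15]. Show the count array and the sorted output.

Count array: [0, 0, 1, 1, 0, 0, 1, 0, 0, 0, 1, 0, 2, 0, 2, 2]
(count[i] = number of elements equal to i)
Cumulative count: [0, 0, 1, 2, 2, 2, 3, 3, 3, 3, 4, 4, 6, 6, 8, 10]
Sorted: [2, 3, 6, 10, 12, 12, 14, 14, 15, 15]


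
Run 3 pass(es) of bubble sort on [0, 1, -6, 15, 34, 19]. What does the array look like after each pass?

After pass 1: [0, -6, 1, 15, 19, 34] (2 swaps)
After pass 2: [-6, 0, 1, 15, 19, 34] (1 swaps)
After pass 3: [-6, 0, 1, 15, 19, 34] (0 swaps)
Total swaps: 3


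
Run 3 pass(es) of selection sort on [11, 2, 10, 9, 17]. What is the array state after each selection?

Pass 1: Select minimum 2 at index 1, swap -> [2, 11, 10, 9, 17]
Pass 2: Select minimum 9 at index 3, swap -> [2, 9, 10, 11, 17]
Pass 3: Select minimum 10 at index 2, swap -> [2, 9, 10, 11, 17]


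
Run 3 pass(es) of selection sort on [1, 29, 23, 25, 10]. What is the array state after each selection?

Pass 1: Select minimum 1 at index 0, swap -> [1, 29, 23, 25, 10]
Pass 2: Select minimum 10 at index 4, swap -> [1, 10, 23, 25, 29]
Pass 3: Select minimum 23 at index 2, swap -> [1, 10, 23, 25, 29]


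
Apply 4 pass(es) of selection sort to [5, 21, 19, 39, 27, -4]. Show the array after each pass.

Pass 1: Select minimum -4 at index 5, swap -> [-4, 21, 19, 39, 27, 5]
Pass 2: Select minimum 5 at index 5, swap -> [-4, 5, 19, 39, 27, 21]
Pass 3: Select minimum 19 at index 2, swap -> [-4, 5, 19, 39, 27, 21]
Pass 4: Select minimum 21 at index 5, swap -> [-4, 5, 19, 21, 27, 39]


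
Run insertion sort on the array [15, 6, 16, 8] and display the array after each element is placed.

First element 15 is already 'sorted'
Insert 6: shifted 1 elements -> [6, 15, 16, 8]
Insert 16: shifted 0 elements -> [6, 15, 16, 8]
Insert 8: shifted 2 elements -> [6, 8, 15, 16]


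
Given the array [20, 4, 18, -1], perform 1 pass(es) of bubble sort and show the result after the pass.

After pass 1: [4, 18, -1, 20] (3 swaps)
Total swaps: 3


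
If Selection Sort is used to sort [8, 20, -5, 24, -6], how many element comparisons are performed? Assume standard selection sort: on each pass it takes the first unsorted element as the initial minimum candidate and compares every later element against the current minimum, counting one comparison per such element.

Pass 1: scan indices 1..4 for the minimum = 4 comparison(s); min is -6, place at index 0 -> [-6, 20, -5, 24, 8]
Pass 2: scan indices 2..4 for the minimum = 3 comparison(s); min is -5, place at index 1 -> [-6, -5, 20, 24, 8]
Pass 3: scan indices 3..4 for the minimum = 2 comparison(s); min is 8, place at index 2 -> [-6, -5, 8, 24, 20]
Pass 4: scan indices 4..4 for the minimum = 1 comparison(s); min is 20, place at index 3 -> [-6, -5, 8, 20, 24]
Selection sort always scans the whole unsorted suffix, so the count is (n-1) + (n-2) + ... + 1 = n(n-1)/2 = 5*4/2 = 10 regardless of the input order.
Total comparisons: 4 + 3 + 2 + 1 = 10


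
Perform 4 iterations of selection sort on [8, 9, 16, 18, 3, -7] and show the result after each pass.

Pass 1: Select minimum -7 at index 5, swap -> [-7, 9, 16, 18, 3, 8]
Pass 2: Select minimum 3 at index 4, swap -> [-7, 3, 16, 18, 9, 8]
Pass 3: Select minimum 8 at index 5, swap -> [-7, 3, 8, 18, 9, 16]
Pass 4: Select minimum 9 at index 4, swap -> [-7, 3, 8, 9, 18, 16]


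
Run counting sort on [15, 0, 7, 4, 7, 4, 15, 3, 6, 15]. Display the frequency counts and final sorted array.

Count array: [1, 0, 0, 1, 2, 0, 1, 2, 0, 0, 0, 0, 0, 0, 0, 3]
(count[i] = number of elements equal to i)
Cumulative count: [1, 1, 1, 2, 4, 4, 5, 7, 7, 7, 7, 7, 7, 7, 7, 10]
Sorted: [0, 3, 4, 4, 6, 7, 7, 15, 15, 15]


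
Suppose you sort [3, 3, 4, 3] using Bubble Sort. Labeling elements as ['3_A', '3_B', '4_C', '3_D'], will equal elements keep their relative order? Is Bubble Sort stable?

Trace Bubble Sort on the labeled array (the key is the number; the letter only tracks identity):
  After pass 1: [3_A, 3_B, 3_D, 4_C]
  After pass 2: [3_A, 3_B, 3_D, 4_C] (no swaps, done)
Final order: [3_A, 3_B, 3_D, 4_C]
Equal keys:
  value 3: originally 3_A, 3_B, 3_D; after sorting 3_A, 3_B, 3_D -> order preserved
All equal keys kept their original relative order. Bubble Sort is stable: it only swaps adjacent elements when the left one is strictly greater, so equal keys never move past each other.
Answer: Stable


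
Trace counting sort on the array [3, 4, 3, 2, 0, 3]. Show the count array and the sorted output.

Count array: [1, 0, 1, 3, 1]
(count[i] = number of elements equal to i)
Cumulative count: [1, 1, 2, 5, 6]
Sorted: [0, 2, 3, 3, 3, 4]


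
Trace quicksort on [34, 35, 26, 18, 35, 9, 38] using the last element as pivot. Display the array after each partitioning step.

Partition 1: pivot=38 at index 6 -> [34, 35, 26, 18, 35, 9, 38]
Partition 2: pivot=9 at index 0 -> [9, 35, 26, 18, 35, 34, 38]
Partition 3: pivot=34 at index 3 -> [9, 26, 18, 34, 35, 35, 38]
Partition 4: pivot=18 at index 1 -> [9, 18, 26, 34, 35, 35, 38]
Partition 5: pivot=35 at index 5 -> [9, 18, 26, 34, 35, 35, 38]


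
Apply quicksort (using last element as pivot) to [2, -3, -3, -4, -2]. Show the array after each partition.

Partition 1: pivot=-2 at index 3 -> [-3, -3, -4, -2, 2]
Partition 2: pivot=-4 at index 0 -> [-4, -3, -3, -2, 2]
Partition 3: pivot=-3 at index 2 -> [-4, -3, -3, -2, 2]


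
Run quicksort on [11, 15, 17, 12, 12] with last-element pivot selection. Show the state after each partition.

Partition 1: pivot=12 at index 2 -> [11, 12, 12, 15, 17]
Partition 2: pivot=12 at index 1 -> [11, 12, 12, 15, 17]
Partition 3: pivot=17 at index 4 -> [11, 12, 12, 15, 17]


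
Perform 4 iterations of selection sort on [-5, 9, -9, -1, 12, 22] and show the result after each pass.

Pass 1: Select minimum -9 at index 2, swap -> [-9, 9, -5, -1, 12, 22]
Pass 2: Select minimum -5 at index 2, swap -> [-9, -5, 9, -1, 12, 22]
Pass 3: Select minimum -1 at index 3, swap -> [-9, -5, -1, 9, 12, 22]
Pass 4: Select minimum 9 at index 3, swap -> [-9, -5, -1, 9, 12, 22]


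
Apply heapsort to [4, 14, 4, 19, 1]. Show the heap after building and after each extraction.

Build heap: [19, 14, 4, 4, 1]
Extract 19: [14, 4, 4, 1, 19]
Extract 14: [4, 1, 4, 14, 19]
Extract 4: [4, 1, 4, 14, 19]
Extract 4: [1, 4, 4, 14, 19]


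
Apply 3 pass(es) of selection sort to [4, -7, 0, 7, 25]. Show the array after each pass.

Pass 1: Select minimum -7 at index 1, swap -> [-7, 4, 0, 7, 25]
Pass 2: Select minimum 0 at index 2, swap -> [-7, 0, 4, 7, 25]
Pass 3: Select minimum 4 at index 2, swap -> [-7, 0, 4, 7, 25]


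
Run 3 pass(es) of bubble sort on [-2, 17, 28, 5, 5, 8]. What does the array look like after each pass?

After pass 1: [-2, 17, 5, 5, 8, 28] (3 swaps)
After pass 2: [-2, 5, 5, 8, 17, 28] (3 swaps)
After pass 3: [-2, 5, 5, 8, 17, 28] (0 swaps)
Total swaps: 6


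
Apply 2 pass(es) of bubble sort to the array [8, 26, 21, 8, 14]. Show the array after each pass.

After pass 1: [8, 21, 8, 14, 26] (3 swaps)
After pass 2: [8, 8, 14, 21, 26] (2 swaps)
Total swaps: 5


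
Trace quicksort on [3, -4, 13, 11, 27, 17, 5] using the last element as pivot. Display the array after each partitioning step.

Partition 1: pivot=5 at index 2 -> [3, -4, 5, 11, 27, 17, 13]
Partition 2: pivot=-4 at index 0 -> [-4, 3, 5, 11, 27, 17, 13]
Partition 3: pivot=13 at index 4 -> [-4, 3, 5, 11, 13, 17, 27]
Partition 4: pivot=27 at index 6 -> [-4, 3, 5, 11, 13, 17, 27]


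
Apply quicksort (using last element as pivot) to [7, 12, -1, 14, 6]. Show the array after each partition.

Partition 1: pivot=6 at index 1 -> [-1, 6, 7, 14, 12]
Partition 2: pivot=12 at index 3 -> [-1, 6, 7, 12, 14]


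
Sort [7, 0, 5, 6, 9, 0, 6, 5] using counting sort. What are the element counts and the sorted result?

Count array: [2, 0, 0, 0, 0, 2, 2, 1, 0, 1]
(count[i] = number of elements equal to i)
Cumulative count: [2, 2, 2, 2, 2, 4, 6, 7, 7, 8]
Sorted: [0, 0, 5, 5, 6, 6, 7, 9]


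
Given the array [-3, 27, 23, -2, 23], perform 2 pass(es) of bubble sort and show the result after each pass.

After pass 1: [-3, 23, -2, 23, 27] (3 swaps)
After pass 2: [-3, -2, 23, 23, 27] (1 swaps)
Total swaps: 4


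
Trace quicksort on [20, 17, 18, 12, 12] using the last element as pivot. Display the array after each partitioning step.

Partition 1: pivot=12 at index 1 -> [12, 12, 18, 20, 17]
Partition 2: pivot=17 at index 2 -> [12, 12, 17, 20, 18]
Partition 3: pivot=18 at index 3 -> [12, 12, 17, 18, 20]


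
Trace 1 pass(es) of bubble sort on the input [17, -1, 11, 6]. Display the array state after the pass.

After pass 1: [-1, 11, 6, 17] (3 swaps)
Total swaps: 3


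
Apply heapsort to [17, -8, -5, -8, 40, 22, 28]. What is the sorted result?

Build heap: [40, 17, 28, -8, -8, 22, -5]
Extract 40: [28, 17, 22, -8, -8, -5, 40]
Extract 28: [22, 17, -5, -8, -8, 28, 40]
Extract 22: [17, -8, -5, -8, 22, 28, 40]
Extract 17: [-5, -8, -8, 17, 22, 28, 40]
Extract -5: [-8, -8, -5, 17, 22, 28, 40]
Extract -8: [-8, -8, -5, 17, 22, 28, 40]


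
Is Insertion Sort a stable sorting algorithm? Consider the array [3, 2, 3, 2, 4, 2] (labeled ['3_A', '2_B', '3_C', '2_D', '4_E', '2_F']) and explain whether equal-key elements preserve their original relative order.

Trace Insertion Sort on the labeled array (the key is the number; the letter only tracks identity):
  Insert 2_B at index 0: [2_B, 3_A, 3_C, 2_D, 4_E, 2_F]
  Insert 3_C at index 2: [2_B, 3_A, 3_C, 2_D, 4_E, 2_F]
  Insert 2_D at index 1: [2_B, 2_D, 3_A, 3_C, 4_E, 2_F]
  Insert 4_E at index 4: [2_B, 2_D, 3_A, 3_C, 4_E, 2_F]
  Insert 2_F at index 2: [2_B, 2_D, 2_F, 3_A, 3_C, 4_E]
Final order: [2_B, 2_D, 2_F, 3_A, 3_C, 4_E]
Equal keys:
  value 2: originally 2_B, 2_D, 2_F; after sorting 2_B, 2_D, 2_F -> order preserved
  value 3: originally 3_A, 3_C; after sorting 3_A, 3_C -> order preserved
All equal keys kept their original relative order. Insertion Sort is stable: elements are shifted only while they are strictly greater than the key, so a key is inserted after any equal elements already placed.
Answer: Stable


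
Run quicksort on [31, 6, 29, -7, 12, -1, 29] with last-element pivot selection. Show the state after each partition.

Partition 1: pivot=29 at index 5 -> [6, 29, -7, 12, -1, 29, 31]
Partition 2: pivot=-1 at index 1 -> [-7, -1, 6, 12, 29, 29, 31]
Partition 3: pivot=29 at index 4 -> [-7, -1, 6, 12, 29, 29, 31]
Partition 4: pivot=12 at index 3 -> [-7, -1, 6, 12, 29, 29, 31]


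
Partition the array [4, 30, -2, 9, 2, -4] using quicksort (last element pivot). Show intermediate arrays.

Partition 1: pivot=-4 at index 0 -> [-4, 30, -2, 9, 2, 4]
Partition 2: pivot=4 at index 3 -> [-4, -2, 2, 4, 30, 9]
Partition 3: pivot=2 at index 2 -> [-4, -2, 2, 4, 30, 9]
Partition 4: pivot=9 at index 4 -> [-4, -2, 2, 4, 9, 30]


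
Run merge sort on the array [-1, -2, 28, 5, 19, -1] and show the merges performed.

Divide and conquer:
  Merge [-2] + [28] -> [-2, 28]
  Merge [-1] + [-2, 28] -> [-2, -1, 28]
  Merge [19] + [-1] -> [-1, 19]
  Merge [5] + [-1, 19] -> [-1, 5, 19]
  Merge [-2, -1, 28] + [-1, 5, 19] -> [-2, -1, -1, 5, 19, 28]
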